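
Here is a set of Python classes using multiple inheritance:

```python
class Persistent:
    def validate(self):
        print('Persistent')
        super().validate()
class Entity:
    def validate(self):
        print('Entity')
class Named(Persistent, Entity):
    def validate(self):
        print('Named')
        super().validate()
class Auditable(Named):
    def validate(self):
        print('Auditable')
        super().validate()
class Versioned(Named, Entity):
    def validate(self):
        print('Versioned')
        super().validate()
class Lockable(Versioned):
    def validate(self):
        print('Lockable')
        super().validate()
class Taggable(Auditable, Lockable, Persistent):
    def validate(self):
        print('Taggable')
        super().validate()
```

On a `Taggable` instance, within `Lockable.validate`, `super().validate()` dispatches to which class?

L[Taggable] = Taggable + merge(L[Auditable], L[Lockable], L[Persistent], [Auditable Lockable Persistent])
  take Auditable:  [Auditable Named Persistent Entity object] + [Lockable Versioned Named Persistent Entity object] + [Persistent object] + [Auditable Lockable Persistent]
  take Lockable:  [Named Persistent Entity object] + [Lockable Versioned Named Persistent Entity object] + [Persistent object] + [Lockable Persistent]
  take Versioned:  [Named Persistent Entity object] + [Versioned Named Persistent Entity object] + [Persistent object] + [Persistent]
  take Named:  [Named Persistent Entity object] + [Named Persistent Entity object] + [Persistent object] + [Persistent]
  take Persistent:  [Persistent Entity object] + [Persistent Entity object] + [Persistent object] + [Persistent]
  take Entity:  [Entity object] + [Entity object] + [object]
  take object:  [object] + [object] + [object]
MRO: Taggable Auditable Lockable Versioned Named Persistent Entity object
super() in Lockable.validate on a Taggable instance goes to the class after Lockable in Taggable's MRO: Versioned.

Versioned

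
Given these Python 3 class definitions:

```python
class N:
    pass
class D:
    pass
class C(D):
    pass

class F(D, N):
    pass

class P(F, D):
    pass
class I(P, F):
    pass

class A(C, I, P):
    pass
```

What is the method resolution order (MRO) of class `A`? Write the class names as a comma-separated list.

A, C, I, P, F, D, N, object

L[A] = A + merge(L[C], L[I], L[P], [C I P])
  take C:  [C D object] + [I P F D N object] + [P F D N object] + [C I P]
  take I:  [D object] + [I P F D N object] + [P F D N object] + [I P]
  take P:  [D object] + [P F D N object] + [P F D N object] + [P]
  take F:  [D object] + [F D N object] + [F D N object]
  take D:  [D object] + [D N object] + [D N object]
  take N:  [object] + [N object] + [N object]
  take object:  [object] + [object] + [object]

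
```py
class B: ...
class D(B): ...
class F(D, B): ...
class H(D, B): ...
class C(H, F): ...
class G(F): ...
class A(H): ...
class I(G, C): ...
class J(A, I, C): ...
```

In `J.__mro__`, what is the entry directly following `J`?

L[J] = J + merge(L[A], L[I], L[C], [A I C])
  take A:  [A H D B object] + [I G C H F D B object] + [C H F D B object] + [A I C]
  take I:  [H D B object] + [I G C H F D B object] + [C H F D B object] + [I C]
  take G:  [H D B object] + [G C H F D B object] + [C H F D B object] + [C]
  take C:  [H D B object] + [C H F D B object] + [C H F D B object] + [C]
  take H:  [H D B object] + [H F D B object] + [H F D B object]
  take F:  [D B object] + [F D B object] + [F D B object]
  take D:  [D B object] + [D B object] + [D B object]
  take B:  [B object] + [B object] + [B object]
  take object:  [object] + [object] + [object]
MRO: J A I G C H F D B object
J is at position 0; next is A.

A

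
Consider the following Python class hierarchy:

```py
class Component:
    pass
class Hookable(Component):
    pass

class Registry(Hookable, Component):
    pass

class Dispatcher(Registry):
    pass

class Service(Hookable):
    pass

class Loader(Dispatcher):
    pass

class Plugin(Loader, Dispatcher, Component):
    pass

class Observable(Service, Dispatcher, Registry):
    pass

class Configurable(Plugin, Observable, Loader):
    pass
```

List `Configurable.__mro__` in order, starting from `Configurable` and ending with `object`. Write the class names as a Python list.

[Configurable, Plugin, Observable, Loader, Service, Dispatcher, Registry, Hookable, Component, object]

L[Configurable] = Configurable + merge(L[Plugin], L[Observable], L[Loader], [Plugin Observable Loader])
  take Plugin:  [Plugin Loader Dispatcher Registry Hookable Component object] + [Observable Service Dispatcher Registry Hookable Component object] + [Loader Dispatcher Registry Hookable Component object] + [Plugin Observable Loader]
  take Observable:  [Loader Dispatcher Registry Hookable Component object] + [Observable Service Dispatcher Registry Hookable Component object] + [Loader Dispatcher Registry Hookable Component object] + [Observable Loader]
  take Loader:  [Loader Dispatcher Registry Hookable Component object] + [Service Dispatcher Registry Hookable Component object] + [Loader Dispatcher Registry Hookable Component object] + [Loader]
  take Service:  [Dispatcher Registry Hookable Component object] + [Service Dispatcher Registry Hookable Component object] + [Dispatcher Registry Hookable Component object]
  take Dispatcher:  [Dispatcher Registry Hookable Component object] + [Dispatcher Registry Hookable Component object] + [Dispatcher Registry Hookable Component object]
  take Registry:  [Registry Hookable Component object] + [Registry Hookable Component object] + [Registry Hookable Component object]
  take Hookable:  [Hookable Component object] + [Hookable Component object] + [Hookable Component object]
  take Component:  [Component object] + [Component object] + [Component object]
  take object:  [object] + [object] + [object]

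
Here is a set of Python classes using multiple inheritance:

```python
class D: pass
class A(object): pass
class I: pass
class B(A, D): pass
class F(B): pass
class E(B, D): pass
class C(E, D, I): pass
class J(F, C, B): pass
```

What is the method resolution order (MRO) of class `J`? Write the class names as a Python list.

L[J] = J + merge(L[F], L[C], L[B], [F C B])
  take F:  [F B A D object] + [C E B A D I object] + [B A D object] + [F C B]
  take C:  [B A D object] + [C E B A D I object] + [B A D object] + [C B]
  take E:  [B A D object] + [E B A D I object] + [B A D object] + [B]
  take B:  [B A D object] + [B A D I object] + [B A D object] + [B]
  take A:  [A D object] + [A D I object] + [A D object]
  take D:  [D object] + [D I object] + [D object]
  take I:  [object] + [I object] + [object]
  take object:  [object] + [object] + [object]

[J, F, C, E, B, A, D, I, object]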